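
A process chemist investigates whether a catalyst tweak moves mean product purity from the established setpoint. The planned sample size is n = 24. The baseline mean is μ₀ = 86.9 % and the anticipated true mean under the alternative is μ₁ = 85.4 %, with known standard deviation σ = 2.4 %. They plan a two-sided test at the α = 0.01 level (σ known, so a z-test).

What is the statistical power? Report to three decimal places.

Power ≈ 0.687

Standardized effect: d = |μ₁ − μ₀| / σ = |85.4 − 86.9| / 2.4 = 0.6250
Noncentrality parameter: δ = d·√n = 0.6250 × √24 = 3.0619
Two-sided α = 0.01 → critical value z_{0.005} = 2.576.
Power = Φ(δ − 2.576) + Φ(−δ − 2.576) = Φ(0.486) + Φ(-5.638) = 0.6865 + 0.0000 = 0.6865.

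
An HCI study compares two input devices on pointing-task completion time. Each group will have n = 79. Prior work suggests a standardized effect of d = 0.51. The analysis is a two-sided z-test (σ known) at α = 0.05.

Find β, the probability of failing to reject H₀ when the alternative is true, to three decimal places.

β ≈ 0.107

Noncentrality parameter: δ = d·√(n/2) = 0.51 × √(79/2) = 3.2053
Critical value for a two-sided test at α = 0.05: z_{α/2} = 1.960.
Power = Φ(δ − 1.960) + Φ(−δ − 1.960) = Φ(1.245) + Φ(-5.165) = 0.8935 + 0.0000 = 0.8935.
Type II error: β = 1 − power = 1 − 0.8935 = 0.1065.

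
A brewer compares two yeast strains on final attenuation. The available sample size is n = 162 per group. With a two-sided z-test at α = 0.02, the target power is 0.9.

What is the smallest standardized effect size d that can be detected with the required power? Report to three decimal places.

d ≈ 0.401

Need Φ(δ − 2.326) = 0.9, so δ = 2.326 + 1.282 = 3.608.
(The second rejection-region term Φ(−δ − z_{α/2}) is negligible and dropped.)
δ = d·√(n/2) ⇒ d = δ/√(n/2) = 3.608/√(162/2) = 0.4009.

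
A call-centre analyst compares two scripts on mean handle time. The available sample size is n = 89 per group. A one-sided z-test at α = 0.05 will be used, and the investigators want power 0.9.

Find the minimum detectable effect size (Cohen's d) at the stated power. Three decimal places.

Need Φ(δ − 1.645) = 0.9, so δ = 1.645 + 1.282 = 2.926.
δ = d·√(n/2) ⇒ d = δ/√(n/2) = 2.926/√(89/2) = 0.4387.

d ≈ 0.439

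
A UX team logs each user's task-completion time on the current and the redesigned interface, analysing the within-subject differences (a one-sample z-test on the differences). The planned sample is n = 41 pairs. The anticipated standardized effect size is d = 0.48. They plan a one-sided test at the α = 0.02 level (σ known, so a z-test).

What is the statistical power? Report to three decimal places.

Noncentrality parameter: δ = d·√n = 0.48 × √41 = 3.0735
Critical value for a one-sided test at α = 0.02: z_α = 2.054.
Power = P(Z > 2.054 − δ) = Φ(1.020) = 0.8461.

Power ≈ 0.846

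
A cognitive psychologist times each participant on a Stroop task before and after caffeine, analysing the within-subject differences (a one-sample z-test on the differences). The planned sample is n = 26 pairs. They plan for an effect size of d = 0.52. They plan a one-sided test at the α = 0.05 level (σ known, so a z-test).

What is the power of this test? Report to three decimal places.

Power ≈ 0.843

Noncentrality parameter: δ = d·√n = 0.52 × √26 = 2.6515
Critical value for a one-sided test at α = 0.05: z_α = 1.645.
Power = Φ(δ − 1.645) = Φ(1.007) = 0.8429.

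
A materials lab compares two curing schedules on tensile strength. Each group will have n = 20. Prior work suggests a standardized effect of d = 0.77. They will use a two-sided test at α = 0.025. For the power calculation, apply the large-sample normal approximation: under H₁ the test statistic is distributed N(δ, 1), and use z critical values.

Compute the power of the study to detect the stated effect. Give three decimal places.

Noncentrality parameter: δ = d·√(n/2) = 0.77 × √(20/2) = 2.4350
Critical value for a two-sided test at α = 0.025: z_{α/2} = 2.241.
Power = Φ(δ − 2.241) + Φ(−δ − 2.241) = Φ(0.194) + Φ(-4.676) = 0.5767 + 0.0000 = 0.5767.

Power ≈ 0.577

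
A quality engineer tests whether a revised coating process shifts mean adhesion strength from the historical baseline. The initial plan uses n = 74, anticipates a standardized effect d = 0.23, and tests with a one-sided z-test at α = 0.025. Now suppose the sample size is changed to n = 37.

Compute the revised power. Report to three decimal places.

Power ≈ 0.287

With n = 37: δ = d·√n = 0.23 × √37 = 1.3990. Critical value z_{0.025} = 1.960.
Revised power = P(Z > 1.960 − δ) = Φ(-0.561) = 0.2874.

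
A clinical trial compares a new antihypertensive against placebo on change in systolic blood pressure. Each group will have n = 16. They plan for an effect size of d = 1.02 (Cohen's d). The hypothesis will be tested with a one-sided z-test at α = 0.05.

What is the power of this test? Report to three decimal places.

Power ≈ 0.893

Noncentrality parameter: δ = d·√(n/2) = 1.02 × √(16/2) = 2.8850
One-sided α = 0.05 → critical value z_{0.05} = 1.645.
Power = P(Z > 1.645 − δ) = Φ(1.240) = 0.8925.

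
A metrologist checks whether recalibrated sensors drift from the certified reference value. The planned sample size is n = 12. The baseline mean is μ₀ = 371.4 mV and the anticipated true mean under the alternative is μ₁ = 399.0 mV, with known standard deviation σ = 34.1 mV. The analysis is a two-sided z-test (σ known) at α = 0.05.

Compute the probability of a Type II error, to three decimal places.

Standardized effect: d = |μ₁ − μ₀| / σ = |399.0 − 371.4| / 34.1 = 0.8094
Noncentrality parameter: λ = d·√n = 0.8094 × √12 = 2.8038
Critical value for a two-sided test at α = 0.05: z_{α/2} = 1.960.
Power = Φ(λ − 1.960) + Φ(−λ − 1.960) = Φ(0.844) + Φ(-4.764) = 0.8006 + 0.0000 = 0.8006.
Type II error: β = 1 − power = 1 − 0.8006 = 0.1994.

β ≈ 0.199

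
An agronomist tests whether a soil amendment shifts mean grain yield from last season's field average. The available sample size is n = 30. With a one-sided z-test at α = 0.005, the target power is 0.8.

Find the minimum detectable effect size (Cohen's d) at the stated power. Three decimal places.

d ≈ 0.624

Need Φ(δ − 2.576) = 0.8, so δ = 2.576 + 0.842 = 3.417.
δ = d·√n ⇒ d = δ/√n = 3.417/√30 = 0.6239.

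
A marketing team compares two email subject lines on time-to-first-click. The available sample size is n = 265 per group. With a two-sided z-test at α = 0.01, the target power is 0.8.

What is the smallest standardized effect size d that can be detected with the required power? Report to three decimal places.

Required noncentrality: δ = z_{0.005} + z_{0.20} = 2.576 + 0.842 = 3.417.
(The second rejection-region term Φ(−δ − z_{α/2}) is negligible and dropped.)
δ = d·√(n/2) ⇒ d = δ/√(n/2) = 3.417/√(265/2) = 0.2969.

d ≈ 0.297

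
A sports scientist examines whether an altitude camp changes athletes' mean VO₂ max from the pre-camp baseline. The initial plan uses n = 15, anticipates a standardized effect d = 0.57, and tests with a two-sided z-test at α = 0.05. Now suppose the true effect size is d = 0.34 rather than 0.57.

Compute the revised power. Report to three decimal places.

Power ≈ 0.261

With d = 0.34: δ = d·√n = 0.34 × √15 = 1.3168. Critical value z_{0.025} = 1.960.
Revised power = Φ(δ − 1.960) + Φ(−δ − 1.960) = Φ(-0.643) + Φ(-3.277) = 0.2601 + 0.0005 = 0.2606.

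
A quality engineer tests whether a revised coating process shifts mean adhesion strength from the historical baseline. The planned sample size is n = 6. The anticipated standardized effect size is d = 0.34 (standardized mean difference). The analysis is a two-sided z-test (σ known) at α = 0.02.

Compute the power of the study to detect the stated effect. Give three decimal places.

Noncentrality parameter: δ = d·√n = 0.34 × √6 = 0.8328
Two-sided α = 0.02 → critical value z_{0.01} = 2.326.
Power = Φ(δ − 2.326) + Φ(−δ − 2.326) = Φ(-1.494) + Φ(-3.159) = 0.0677 + 0.0008 = 0.0684.

Power ≈ 0.068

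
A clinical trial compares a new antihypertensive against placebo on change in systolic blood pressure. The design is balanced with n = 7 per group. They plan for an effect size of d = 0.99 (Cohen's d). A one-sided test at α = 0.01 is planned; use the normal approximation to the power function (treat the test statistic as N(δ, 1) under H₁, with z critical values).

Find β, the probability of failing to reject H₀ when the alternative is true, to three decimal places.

β ≈ 0.682

Noncentrality parameter: δ = d·√(n/2) = 0.99 × √(7/2) = 1.8521
Critical value for a one-sided test at α = 0.01: z_α = 2.326.
Power = P(Z > 2.326 − δ) = Φ(-0.474) = 0.3177.
Type II error: β = 1 − power = 1 − 0.3177 = 0.6823.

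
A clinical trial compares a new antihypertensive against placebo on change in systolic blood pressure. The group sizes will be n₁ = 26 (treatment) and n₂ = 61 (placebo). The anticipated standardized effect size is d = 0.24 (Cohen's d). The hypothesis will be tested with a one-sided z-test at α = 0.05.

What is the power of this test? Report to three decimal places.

Noncentrality parameter: δ = d / √(1/n₁ + 1/n₂) = 0.24 / √(1/26 + 1/61) = 1.0247
Critical value for a one-sided test at α = 0.05: z_α = 1.645.
Power = P(Z > 1.645 − δ) = Φ(-0.620) = 0.2676.

Power ≈ 0.268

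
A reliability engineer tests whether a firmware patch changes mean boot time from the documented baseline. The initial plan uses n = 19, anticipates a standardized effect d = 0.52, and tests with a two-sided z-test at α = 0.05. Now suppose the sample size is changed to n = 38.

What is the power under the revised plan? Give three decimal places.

Power ≈ 0.894

With n = 38: δ = d·√n = 0.52 × √38 = 3.2055. Critical value z_{0.025} = 1.960.
Revised power = Φ(δ − 1.960) + Φ(−δ − 1.960) = Φ(1.246) + Φ(-5.165) = 0.8935 + 0.0000 = 0.8935.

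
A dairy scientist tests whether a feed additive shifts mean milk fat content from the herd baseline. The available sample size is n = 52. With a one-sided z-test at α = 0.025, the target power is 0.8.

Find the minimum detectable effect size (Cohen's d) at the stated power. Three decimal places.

d ≈ 0.389

Required noncentrality: δ = z_{0.025} + z_{0.20} = 1.960 + 0.842 = 2.802.
δ = d·√n ⇒ d = δ/√n = 2.802/√52 = 0.3885.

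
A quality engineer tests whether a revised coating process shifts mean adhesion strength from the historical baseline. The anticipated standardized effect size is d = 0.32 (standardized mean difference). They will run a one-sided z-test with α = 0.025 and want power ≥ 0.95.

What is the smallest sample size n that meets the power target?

For power 0.95 need Φ(δ − z_{0.025}) = 0.95, so δ = z_{0.025} + z_{0.05} = 1.960 + 1.645 = 3.605.
δ = d·√n ⇒ n = (δ/d)² = (3.605 / 0.32)² = 126.90.
Rounding up, n = 127.

n = 127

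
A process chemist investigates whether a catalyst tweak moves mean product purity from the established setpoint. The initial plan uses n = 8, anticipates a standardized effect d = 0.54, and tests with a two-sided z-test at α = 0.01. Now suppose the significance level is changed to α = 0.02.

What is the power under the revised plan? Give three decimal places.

Power ≈ 0.212

δ = d·√n = 0.54 × √8 = 1.5274 (unchanged). New critical value: z_{0.01} = 2.326.
Revised power = Φ(δ − 2.326) + Φ(−δ − 2.326) = Φ(-0.799) + Φ(-3.854) = 0.2121 + 0.0001 = 0.2122.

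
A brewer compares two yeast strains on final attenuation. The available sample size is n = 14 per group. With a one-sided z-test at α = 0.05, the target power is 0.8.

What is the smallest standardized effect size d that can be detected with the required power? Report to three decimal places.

d ≈ 0.940

Required noncentrality: δ = z_{0.05} + z_{0.20} = 1.645 + 0.842 = 2.486.
δ = d·√(n/2) ⇒ d = δ/√(n/2) = 2.486/√(14/2) = 0.9398.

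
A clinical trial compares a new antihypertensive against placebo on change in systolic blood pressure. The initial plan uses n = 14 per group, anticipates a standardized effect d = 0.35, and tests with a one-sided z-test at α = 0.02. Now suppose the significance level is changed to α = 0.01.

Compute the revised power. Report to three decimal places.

δ = d·√(n/2) = 0.35 × √(14/2) = 0.9260 (unchanged). New critical value: z_{0.01} = 2.326.
Revised power = Φ(δ − 2.326) = Φ(-1.400) = 0.0807.

Power ≈ 0.081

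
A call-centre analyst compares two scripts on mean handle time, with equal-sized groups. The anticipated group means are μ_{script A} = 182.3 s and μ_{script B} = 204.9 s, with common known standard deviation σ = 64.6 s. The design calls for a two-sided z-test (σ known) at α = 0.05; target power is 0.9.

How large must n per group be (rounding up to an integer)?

Standardized effect: d = |μ_{script A} − μ_{script B}| / σ = |182.3 − 204.9| / 64.6 = 0.3498
For power 0.9 need Φ(δ − z_{0.025}) = 0.9, so δ = z_{0.025} + z_{0.10} = 1.960 + 1.282 = 3.242.
(Ignoring the negligible lower-tail rejection probability gives the usual closed-form inversion.)
δ = d·√(n/2) ⇒ n = 2(δ/d)² = 2 × (3.242 / 0.3498)² = 171.70.
Rounding up, n = 172 per group.

n = 172 per group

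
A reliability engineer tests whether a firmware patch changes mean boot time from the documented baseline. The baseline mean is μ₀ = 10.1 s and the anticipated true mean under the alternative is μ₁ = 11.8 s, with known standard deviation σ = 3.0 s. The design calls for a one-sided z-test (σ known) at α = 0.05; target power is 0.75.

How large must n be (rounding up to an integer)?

Standardized effect: d = |μ₁ − μ₀| / σ = |11.8 − 10.1| / 3.0 = 0.5667
Set Φ(δ − 1.645) = 0.75; then δ − 1.645 = Φ⁻¹(0.75) = 0.674, giving δ = 2.319.
δ = d·√n ⇒ n = (δ/d)² = (2.319 / 0.5667)² = 16.75.
Round up to the next whole unit.

n = 17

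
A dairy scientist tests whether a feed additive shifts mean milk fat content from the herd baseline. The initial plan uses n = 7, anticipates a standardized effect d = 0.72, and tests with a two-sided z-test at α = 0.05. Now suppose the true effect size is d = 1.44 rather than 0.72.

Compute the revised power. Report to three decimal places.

With d = 1.44: δ = d·√n = 1.44 × √7 = 3.8099. Critical value z_{0.025} = 1.960.
Revised power = Φ(δ − 1.960) + Φ(−δ − 1.960) = Φ(1.850) + Φ(-5.770) = 0.9678 + 0.0000 = 0.9678.

Power ≈ 0.968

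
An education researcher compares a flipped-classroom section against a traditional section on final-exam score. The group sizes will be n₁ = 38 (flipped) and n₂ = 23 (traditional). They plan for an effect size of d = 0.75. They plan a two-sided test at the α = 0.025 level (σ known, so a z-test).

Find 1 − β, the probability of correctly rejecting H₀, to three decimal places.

Noncentrality parameter: δ = d / √(1/n₁ + 1/n₂) = 0.75 / √(1/38 + 1/23) = 2.8389
Critical value for a two-sided test at α = 0.025: z_{α/2} = 2.241.
Power = Φ(δ − 2.241) + Φ(−δ − 2.241) = Φ(0.598) + Φ(-5.080) = 0.7249 + 0.0000 = 0.7249.

Power ≈ 0.725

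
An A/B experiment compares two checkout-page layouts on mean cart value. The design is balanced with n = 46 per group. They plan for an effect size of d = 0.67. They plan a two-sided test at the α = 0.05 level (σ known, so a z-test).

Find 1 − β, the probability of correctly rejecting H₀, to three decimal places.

Noncentrality parameter: δ = d·√(n/2) = 0.67 × √(46/2) = 3.2132
Two-sided α = 0.05 → critical value z_{0.025} = 1.960.
Power = Φ(δ − 1.960) + Φ(−δ − 1.960) = Φ(1.253) + Φ(-5.173) = 0.8949 + 0.0000 = 0.8949.

Power ≈ 0.895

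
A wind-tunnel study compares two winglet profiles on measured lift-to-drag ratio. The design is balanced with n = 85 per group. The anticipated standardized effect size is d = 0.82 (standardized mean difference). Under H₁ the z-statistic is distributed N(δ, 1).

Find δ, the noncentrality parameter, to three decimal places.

δ = d·√(n/2) = 0.82 × √(85/2) = 5.3457

δ ≈ 5.346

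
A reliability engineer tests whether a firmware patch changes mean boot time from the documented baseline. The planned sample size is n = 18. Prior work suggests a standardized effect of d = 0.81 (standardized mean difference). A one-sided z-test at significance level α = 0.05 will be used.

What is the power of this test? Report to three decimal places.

Power ≈ 0.963

Noncentrality parameter: δ = d·√n = 0.81 × √18 = 3.4365
Critical value for a one-sided test at α = 0.05: z_α = 1.645.
Power = P(Z > 1.645 − δ) = Φ(1.792) = 0.9634.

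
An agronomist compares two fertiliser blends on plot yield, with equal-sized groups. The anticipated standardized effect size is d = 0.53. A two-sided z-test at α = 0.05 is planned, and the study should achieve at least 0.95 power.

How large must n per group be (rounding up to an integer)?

For power 0.95 need Φ(δ − z_{0.025}) = 0.95, so δ = z_{0.025} + z_{0.05} = 1.960 + 1.645 = 3.605.
(Ignoring the negligible lower-tail rejection probability gives the usual closed-form inversion.)
δ = d·√(n/2) ⇒ n = 2(δ/d)² = 2 × (3.605 / 0.53)² = 92.52.
Rounding up, n = 93 per group.

n = 93 per group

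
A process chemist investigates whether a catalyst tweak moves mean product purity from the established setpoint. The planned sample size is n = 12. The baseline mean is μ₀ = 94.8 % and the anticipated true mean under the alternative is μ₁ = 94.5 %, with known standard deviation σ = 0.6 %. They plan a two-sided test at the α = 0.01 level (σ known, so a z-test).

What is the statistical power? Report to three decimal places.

Power ≈ 0.199

Standardized effect: d = |μ₁ − μ₀| / σ = |94.5 − 94.8| / 0.6 = 0.5000
Noncentrality parameter: δ = d·√n = 0.5000 × √12 = 1.7321
Two-sided α = 0.01 → critical value z_{0.005} = 2.576.
Power = Φ(δ − 2.576) + Φ(−δ − 2.576) = Φ(-0.844) + Φ(-4.308) = 0.1994 + 0.0000 = 0.1994.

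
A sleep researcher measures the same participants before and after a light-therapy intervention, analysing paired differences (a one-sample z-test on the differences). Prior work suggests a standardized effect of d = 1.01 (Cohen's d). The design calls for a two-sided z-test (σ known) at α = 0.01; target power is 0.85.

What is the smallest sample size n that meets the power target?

Set Φ(δ − 2.576) = 0.85; then δ − 2.576 = Φ⁻¹(0.85) = 1.036, giving δ = 3.612.
(For δ > 0 the lower-tail rejection region contributes negligibly to power, so the one-term inversion is standard.)
δ = d·√n ⇒ n = (δ/d)² = (3.612 / 1.01)² = 12.79.
Round up to the next whole unit.

n = 13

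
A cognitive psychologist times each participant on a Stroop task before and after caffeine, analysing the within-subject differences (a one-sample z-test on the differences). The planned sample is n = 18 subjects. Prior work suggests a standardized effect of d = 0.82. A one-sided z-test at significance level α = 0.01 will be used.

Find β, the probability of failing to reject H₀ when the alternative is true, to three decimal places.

Noncentrality parameter: δ = d·√n = 0.82 × √18 = 3.4790
Critical value for a one-sided test at α = 0.01: z_α = 2.326.
Power = Φ(δ − 2.326) = Φ(1.153) = 0.8755.
Type II error: β = 1 − power = 1 − 0.8755 = 0.1245.

β ≈ 0.125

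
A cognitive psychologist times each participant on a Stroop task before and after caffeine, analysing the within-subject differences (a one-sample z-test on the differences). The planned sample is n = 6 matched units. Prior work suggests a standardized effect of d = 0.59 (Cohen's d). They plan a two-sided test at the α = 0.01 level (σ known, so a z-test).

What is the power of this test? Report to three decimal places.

Power ≈ 0.129

Noncentrality parameter: δ = d·√n = 0.59 × √6 = 1.4452
Two-sided α = 0.01 → critical value z_{0.005} = 2.576.
Power = Φ(δ − 2.576) + Φ(−δ − 2.576) = Φ(-1.131) + Φ(-4.021) = 0.1291 + 0.0000 = 0.1291.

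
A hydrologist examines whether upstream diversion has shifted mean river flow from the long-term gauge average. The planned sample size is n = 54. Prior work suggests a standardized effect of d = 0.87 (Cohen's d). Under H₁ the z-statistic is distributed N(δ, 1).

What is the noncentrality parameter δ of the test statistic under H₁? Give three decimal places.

δ ≈ 6.393

The noncentrality parameter scales effect size by the design's sample-size factor: δ = d·√n = 0.87 × √54 = 6.3932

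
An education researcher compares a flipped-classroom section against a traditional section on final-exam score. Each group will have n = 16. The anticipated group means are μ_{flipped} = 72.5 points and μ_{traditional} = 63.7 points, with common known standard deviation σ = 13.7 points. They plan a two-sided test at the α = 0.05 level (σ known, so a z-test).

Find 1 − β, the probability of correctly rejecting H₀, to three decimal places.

Power ≈ 0.443

Standardized effect: d = |μ_{flipped} − μ_{traditional}| / σ = |72.5 − 63.7| / 13.7 = 0.6423
Noncentrality parameter: δ = d·√(n/2) = 0.6423 × √(16/2) = 1.8168
Two-sided α = 0.05 → critical value z_{0.025} = 1.960.
Power = Φ(δ − 1.960) + Φ(−δ − 1.960) = Φ(-0.143) + Φ(-3.777) = 0.4431 + 0.0001 = 0.4432.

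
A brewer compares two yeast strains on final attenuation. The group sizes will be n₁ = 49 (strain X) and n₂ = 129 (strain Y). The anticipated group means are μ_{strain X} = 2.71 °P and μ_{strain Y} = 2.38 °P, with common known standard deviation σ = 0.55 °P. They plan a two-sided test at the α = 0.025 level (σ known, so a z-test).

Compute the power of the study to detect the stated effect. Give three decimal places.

Standardized effect: d = |μ_{strain X} − μ_{strain Y}| / σ = |2.71 − 2.38| / 0.55 = 0.6000
Noncentrality parameter: δ = d / √(1/n₁ + 1/n₂) = 0.6000 / √(1/49 + 1/129) = 3.5755
Two-sided α = 0.025 → critical value z_{0.0125} = 2.241.
Power = Φ(δ − 2.241) + Φ(−δ − 2.241) = Φ(1.334) + Φ(-5.817) = 0.9089 + 0.0000 = 0.9089.

Power ≈ 0.909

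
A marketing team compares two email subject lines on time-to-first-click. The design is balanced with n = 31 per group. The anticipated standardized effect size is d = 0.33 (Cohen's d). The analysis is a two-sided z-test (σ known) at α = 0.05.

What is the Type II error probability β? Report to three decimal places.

Noncentrality parameter: λ = d·√(n/2) = 0.33 × √(31/2) = 1.2992
Two-sided α = 0.05 → critical value z_{0.025} = 1.960.
Power = Φ(λ − 1.960) + Φ(−λ − 1.960) = Φ(-0.661) + Φ(-3.259) = 0.2544 + 0.0006 = 0.2549.
Type II error: β = 1 − power = 1 − 0.2549 = 0.7451.

β ≈ 0.745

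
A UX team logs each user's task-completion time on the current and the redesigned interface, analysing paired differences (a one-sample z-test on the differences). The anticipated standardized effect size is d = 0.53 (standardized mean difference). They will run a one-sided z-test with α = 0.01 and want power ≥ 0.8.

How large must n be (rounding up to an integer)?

n = 36

For power 0.8 need Φ(δ − z_{0.01}) = 0.8, so δ = z_{0.01} + z_{0.20} = 2.326 + 0.842 = 3.168.
δ = d·√n ⇒ n = (δ/d)² = (3.168 / 0.53)² = 35.73.
Round up to the next whole unit.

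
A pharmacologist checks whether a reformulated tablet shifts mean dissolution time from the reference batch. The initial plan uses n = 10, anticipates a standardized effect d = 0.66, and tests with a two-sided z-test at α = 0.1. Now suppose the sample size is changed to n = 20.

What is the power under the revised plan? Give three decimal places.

With n = 20: δ = d·√n = 0.66 × √20 = 2.9516. Critical value z_{0.05} = 1.645.
Revised power = Φ(δ − 1.645) + Φ(−δ − 1.645) = Φ(1.307) + Φ(-4.596) = 0.9044 + 0.0000 = 0.9044.

Power ≈ 0.904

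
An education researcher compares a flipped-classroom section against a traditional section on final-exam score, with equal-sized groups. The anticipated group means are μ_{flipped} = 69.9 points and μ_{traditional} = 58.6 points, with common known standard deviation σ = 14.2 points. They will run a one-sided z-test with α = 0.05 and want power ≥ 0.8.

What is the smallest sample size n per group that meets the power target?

n = 20 per group

Standardized effect: d = |μ_{flipped} − μ_{traditional}| / σ = |69.9 − 58.6| / 14.2 = 0.7958
For power 0.8 need Φ(δ − z_{0.05}) = 0.8, so δ = z_{0.05} + z_{0.20} = 1.645 + 0.842 = 2.486.
δ = d·√(n/2) ⇒ n = 2(δ/d)² = 2 × (2.486 / 0.7958)² = 19.53.
Rounding up, n = 20 per group.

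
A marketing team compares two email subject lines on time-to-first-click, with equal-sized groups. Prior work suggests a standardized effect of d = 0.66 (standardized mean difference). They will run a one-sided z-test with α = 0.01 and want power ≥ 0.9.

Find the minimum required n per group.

n = 60 per group

Set Φ(δ − 2.326) = 0.9; then δ − 2.326 = Φ⁻¹(0.9) = 1.282, giving δ = 3.608.
δ = d·√(n/2) ⇒ n = 2(δ/d)² = 2 × (3.608 / 0.66)² = 59.77.
Round up to the next whole unit.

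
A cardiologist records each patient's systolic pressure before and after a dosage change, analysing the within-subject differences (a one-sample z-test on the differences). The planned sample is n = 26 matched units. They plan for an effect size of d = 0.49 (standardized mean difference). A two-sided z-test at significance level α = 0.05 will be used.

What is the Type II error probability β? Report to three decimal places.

β ≈ 0.295

Noncentrality parameter: δ = d·√n = 0.49 × √26 = 2.4985
Critical value for a two-sided test at α = 0.05: z_{α/2} = 1.960.
Power = Φ(δ − 1.960) + Φ(−δ − 1.960) = Φ(0.539) + Φ(-4.458) = 0.7049 + 0.0000 = 0.7049.
Type II error: β = 1 − power = 1 − 0.7049 = 0.2951.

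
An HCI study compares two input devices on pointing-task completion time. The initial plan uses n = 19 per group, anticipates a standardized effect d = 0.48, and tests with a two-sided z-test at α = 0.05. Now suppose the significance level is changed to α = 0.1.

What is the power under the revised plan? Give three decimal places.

δ = d·√(n/2) = 0.48 × √(19/2) = 1.4795 (unchanged). New critical value: z_{0.05} = 1.645.
Revised power = Φ(δ − 1.645) + Φ(−δ − 1.645) = Φ(-0.165) + Φ(-3.124) = 0.4343 + 0.0009 = 0.4352.

Power ≈ 0.435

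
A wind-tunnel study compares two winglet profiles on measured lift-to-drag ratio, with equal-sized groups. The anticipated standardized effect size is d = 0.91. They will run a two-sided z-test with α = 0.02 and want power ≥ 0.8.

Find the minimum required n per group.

n = 25 per group

Set Φ(δ − 2.326) = 0.8; then δ − 2.326 = Φ⁻¹(0.8) = 0.842, giving δ = 3.168.
(For δ > 0 the lower-tail rejection region contributes negligibly to power, so the one-term inversion is standard.)
δ = d·√(n/2) ⇒ n = 2(δ/d)² = 2 × (3.168 / 0.91)² = 24.24.
Round up to the next whole unit.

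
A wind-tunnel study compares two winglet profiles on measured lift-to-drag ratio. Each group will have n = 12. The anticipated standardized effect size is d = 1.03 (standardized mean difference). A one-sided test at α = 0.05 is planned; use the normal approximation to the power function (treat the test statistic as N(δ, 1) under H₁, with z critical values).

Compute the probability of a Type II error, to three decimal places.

Noncentrality parameter: δ = d·√(n/2) = 1.03 × √(12/2) = 2.5230
One-sided α = 0.05 → critical value z_{0.05} = 1.645.
Power = Φ(δ − 1.645) = Φ(0.878) = 0.8101.
Type II error: β = 1 − power = 1 − 0.8101 = 0.1899.

β ≈ 0.190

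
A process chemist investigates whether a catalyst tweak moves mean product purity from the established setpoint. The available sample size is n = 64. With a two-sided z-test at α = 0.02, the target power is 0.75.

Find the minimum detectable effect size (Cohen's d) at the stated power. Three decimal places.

Required noncentrality: δ = z_{0.01} + z_{0.25} = 2.326 + 0.674 = 3.001.
(Lower-tail contribution to power is negligible for δ > 0.)
δ = d·√n ⇒ d = δ/√n = 3.001/√64 = 0.3751.

d ≈ 0.375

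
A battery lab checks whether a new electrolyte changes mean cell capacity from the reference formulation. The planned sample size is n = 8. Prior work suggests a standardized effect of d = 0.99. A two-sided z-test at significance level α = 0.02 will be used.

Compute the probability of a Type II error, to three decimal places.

Noncentrality parameter: δ = d·√n = 0.99 × √8 = 2.8001
Critical value for a two-sided test at α = 0.02: z_{α/2} = 2.326.
Power = Φ(δ − 2.326) + Φ(−δ − 2.326) = Φ(0.474) + Φ(-5.126) = 0.6822 + 0.0000 = 0.6822.
Type II error: β = 1 − power = 1 − 0.6822 = 0.3178.

β ≈ 0.318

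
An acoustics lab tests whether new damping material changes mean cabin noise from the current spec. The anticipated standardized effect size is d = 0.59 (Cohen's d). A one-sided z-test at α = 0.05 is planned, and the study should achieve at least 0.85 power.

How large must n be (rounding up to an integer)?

n = 21

Set Φ(δ − 1.645) = 0.85; then δ − 1.645 = Φ⁻¹(0.85) = 1.036, giving δ = 2.681.
δ = d·√n ⇒ n = (δ/d)² = (2.681 / 0.59)² = 20.65.
Round up to the next whole unit.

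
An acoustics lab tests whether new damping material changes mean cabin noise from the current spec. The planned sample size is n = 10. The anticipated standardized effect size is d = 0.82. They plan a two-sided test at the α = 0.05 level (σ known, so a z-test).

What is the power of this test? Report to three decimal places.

Power ≈ 0.737

Noncentrality parameter: δ = d·√n = 0.82 × √10 = 2.5931
Two-sided α = 0.05 → critical value z_{0.025} = 1.960.
Power = Φ(δ − 1.960) + Φ(−δ − 1.960) = Φ(0.633) + Φ(-4.553) = 0.7367 + 0.0000 = 0.7367.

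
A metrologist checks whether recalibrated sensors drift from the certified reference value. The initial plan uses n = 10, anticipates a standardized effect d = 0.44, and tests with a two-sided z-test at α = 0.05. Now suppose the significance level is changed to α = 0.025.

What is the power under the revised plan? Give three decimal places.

Power ≈ 0.198

δ = d·√n = 0.44 × √10 = 1.3914 (unchanged). New critical value: z_{0.0125} = 2.241.
Revised power = Φ(δ − 2.241) + Φ(−δ − 2.241) = Φ(-0.850) + Φ(-3.633) = 0.1977 + 0.0001 = 0.1978.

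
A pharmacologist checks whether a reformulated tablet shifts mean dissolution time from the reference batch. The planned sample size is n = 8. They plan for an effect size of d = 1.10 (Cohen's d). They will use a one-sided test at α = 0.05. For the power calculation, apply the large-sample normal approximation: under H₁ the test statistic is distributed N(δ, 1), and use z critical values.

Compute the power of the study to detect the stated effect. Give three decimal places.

Power ≈ 0.929

Noncentrality parameter: δ = d·√n = 1.10 × √8 = 3.1113
Critical value for a one-sided test at α = 0.05: z_α = 1.645.
Power = Φ(δ − 1.645) = Φ(1.466) = 0.9287.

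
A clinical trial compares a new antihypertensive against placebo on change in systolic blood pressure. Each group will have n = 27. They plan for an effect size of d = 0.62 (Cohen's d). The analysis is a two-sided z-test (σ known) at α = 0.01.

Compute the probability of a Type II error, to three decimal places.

Noncentrality parameter: λ = d·√(n/2) = 0.62 × √(27/2) = 2.2780
Critical value for a two-sided test at α = 0.01: z_{α/2} = 2.576.
Power = Φ(λ − 2.576) + Φ(−λ − 2.576) = Φ(-0.298) + Φ(-4.854) = 0.3829 + 0.0000 = 0.3829.
Type II error: β = 1 − power = 1 − 0.3829 = 0.6171.

β ≈ 0.617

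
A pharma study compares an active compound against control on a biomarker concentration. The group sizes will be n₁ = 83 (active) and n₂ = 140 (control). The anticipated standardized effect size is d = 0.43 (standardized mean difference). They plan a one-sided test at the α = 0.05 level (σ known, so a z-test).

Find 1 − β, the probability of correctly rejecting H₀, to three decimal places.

Power ≈ 0.928

Noncentrality parameter: λ = d / √(1/n₁ + 1/n₂) = 0.43 / √(1/83 + 1/140) = 3.1040
Critical value for a one-sided test at α = 0.05: z_α = 1.645.
Power = Φ(λ − 1.645) = Φ(1.459) = 0.9277.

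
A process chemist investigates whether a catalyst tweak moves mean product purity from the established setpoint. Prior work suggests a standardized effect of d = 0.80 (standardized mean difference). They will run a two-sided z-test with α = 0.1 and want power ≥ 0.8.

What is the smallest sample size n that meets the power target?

For power 0.8 need Φ(δ − z_{0.05}) = 0.8, so δ = z_{0.05} + z_{0.20} = 1.645 + 0.842 = 2.486.
(The Φ(−δ − z_{α/2}) term is vanishingly small for δ > 0 and is dropped in the standard sample-size formula.)
δ = d·√n ⇒ n = (δ/d)² = (2.486 / 0.80)² = 9.66.
Round up to the next whole unit.

n = 10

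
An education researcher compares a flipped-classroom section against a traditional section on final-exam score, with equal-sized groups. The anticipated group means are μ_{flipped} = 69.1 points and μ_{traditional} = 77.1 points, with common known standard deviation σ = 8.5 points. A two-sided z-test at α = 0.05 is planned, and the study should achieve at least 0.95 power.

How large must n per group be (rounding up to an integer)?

n = 30 per group

Standardized effect: d = |μ_{flipped} − μ_{traditional}| / σ = |69.1 − 77.1| / 8.5 = 0.9412
For power 0.95 need Φ(δ − z_{0.025}) = 0.95, so δ = z_{0.025} + z_{0.05} = 1.960 + 1.645 = 3.605.
(For δ > 0 the lower-tail rejection region contributes negligibly to power, so the one-term inversion is standard.)
δ = d·√(n/2) ⇒ n = 2(δ/d)² = 2 × (3.605 / 0.9412)² = 29.34.
Rounding up, n = 30 per group.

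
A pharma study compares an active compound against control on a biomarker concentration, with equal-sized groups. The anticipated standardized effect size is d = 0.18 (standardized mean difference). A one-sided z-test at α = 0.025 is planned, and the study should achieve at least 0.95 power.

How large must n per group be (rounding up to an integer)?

n = 803 per group

Set Φ(δ − 1.960) = 0.95; then δ − 1.960 = Φ⁻¹(0.95) = 1.645, giving δ = 3.605.
δ = d·√(n/2) ⇒ n = 2(δ/d)² = 2 × (3.605 / 0.18)² = 802.14.
Round up to the next whole unit.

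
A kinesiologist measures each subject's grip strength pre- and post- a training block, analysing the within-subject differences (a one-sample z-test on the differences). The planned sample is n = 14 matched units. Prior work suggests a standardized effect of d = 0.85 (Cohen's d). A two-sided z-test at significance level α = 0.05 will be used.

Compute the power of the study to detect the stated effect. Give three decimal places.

Power ≈ 0.889

Noncentrality parameter: δ = d·√n = 0.85 × √14 = 3.1804
Critical value for a two-sided test at α = 0.05: z_{α/2} = 1.960.
Power = Φ(δ − 1.960) + Φ(−δ − 1.960) = Φ(1.220) + Φ(-5.140) = 0.8889 + 0.0000 = 0.8889.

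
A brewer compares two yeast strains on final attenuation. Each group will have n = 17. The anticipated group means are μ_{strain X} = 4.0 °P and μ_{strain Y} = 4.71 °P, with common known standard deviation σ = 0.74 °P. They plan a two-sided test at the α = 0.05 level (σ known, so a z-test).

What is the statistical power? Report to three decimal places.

Power ≈ 0.799

Standardized effect: d = |μ_{strain X} − μ_{strain Y}| / σ = |4.0 − 4.71| / 0.74 = 0.9595
Noncentrality parameter: δ = d·√(n/2) = 0.9595 × √(17/2) = 2.7973
Two-sided α = 0.05 → critical value z_{0.025} = 1.960.
Power = Φ(δ − 1.960) + Φ(−δ − 1.960) = Φ(0.837) + Φ(-4.757) = 0.7988 + 0.0000 = 0.7988.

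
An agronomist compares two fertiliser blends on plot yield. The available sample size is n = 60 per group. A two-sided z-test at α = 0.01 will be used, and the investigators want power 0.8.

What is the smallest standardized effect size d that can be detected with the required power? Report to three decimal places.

Required noncentrality: δ = z_{0.005} + z_{0.20} = 2.576 + 0.842 = 3.417.
(Lower-tail contribution to power is negligible for δ > 0.)
δ = d·√(n/2) ⇒ d = δ/√(n/2) = 3.417/√(60/2) = 0.6239.

d ≈ 0.624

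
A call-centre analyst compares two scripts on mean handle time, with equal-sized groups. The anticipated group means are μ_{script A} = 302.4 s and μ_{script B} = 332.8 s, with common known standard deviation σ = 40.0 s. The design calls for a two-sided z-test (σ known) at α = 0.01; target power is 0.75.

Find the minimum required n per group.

n = 37 per group

Standardized effect: d = |μ_{script A} − μ_{script B}| / σ = |302.4 − 332.8| / 40.0 = 0.7600
Set Φ(δ − 2.576) = 0.75; then δ − 2.576 = Φ⁻¹(0.75) = 0.674, giving δ = 3.250.
(For δ > 0 the lower-tail rejection region contributes negligibly to power, so the one-term inversion is standard.)
δ = d·√(n/2) ⇒ n = 2(δ/d)² = 2 × (3.250 / 0.7600)² = 36.58.
Rounding up, n = 37 per group.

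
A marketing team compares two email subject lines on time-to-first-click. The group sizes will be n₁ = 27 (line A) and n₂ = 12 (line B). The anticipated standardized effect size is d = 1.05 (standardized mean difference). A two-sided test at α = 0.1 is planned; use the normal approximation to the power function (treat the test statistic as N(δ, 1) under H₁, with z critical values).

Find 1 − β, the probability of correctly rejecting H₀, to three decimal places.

Noncentrality parameter: δ = d / √(1/n₁ + 1/n₂) = 1.05 / √(1/27 + 1/12) = 3.0264
Critical value for a two-sided test at α = 0.1: z_{α/2} = 1.645.
Power = Φ(δ − 1.645) + Φ(−δ − 1.645) = Φ(1.382) + Φ(-4.671) = 0.9164 + 0.0000 = 0.9164.

Power ≈ 0.916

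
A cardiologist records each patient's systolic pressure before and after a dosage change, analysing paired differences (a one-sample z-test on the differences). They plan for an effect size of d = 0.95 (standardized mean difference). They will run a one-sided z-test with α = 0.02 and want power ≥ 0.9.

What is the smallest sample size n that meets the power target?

For power 0.9 need Φ(δ − z_{0.02}) = 0.9, so δ = z_{0.02} + z_{0.10} = 2.054 + 1.282 = 3.335.
δ = d·√n ⇒ n = (δ/d)² = (3.335 / 0.95)² = 12.33.
Rounding up, n = 13.

n = 13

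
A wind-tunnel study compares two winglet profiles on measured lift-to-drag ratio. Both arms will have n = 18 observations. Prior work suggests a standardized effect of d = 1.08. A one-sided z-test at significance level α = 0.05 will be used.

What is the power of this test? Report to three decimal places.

Power ≈ 0.945

Noncentrality parameter: δ = d·√(n/2) = 1.08 × √(18/2) = 3.2400
Critical value for a one-sided test at α = 0.05: z_α = 1.645.
Power = P(Z > 1.645 − δ) = Φ(1.595) = 0.9447.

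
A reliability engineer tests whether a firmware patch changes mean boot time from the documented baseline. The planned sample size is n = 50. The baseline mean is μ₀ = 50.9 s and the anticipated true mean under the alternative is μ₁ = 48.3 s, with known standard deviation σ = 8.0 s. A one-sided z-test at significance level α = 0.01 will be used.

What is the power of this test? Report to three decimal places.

Power ≈ 0.489

Standardized effect: d = |μ₁ − μ₀| / σ = |48.3 − 50.9| / 8.0 = 0.3250
Noncentrality parameter: δ = d·√n = 0.3250 × √50 = 2.2981
One-sided α = 0.01 → critical value z_{0.01} = 2.326.
Power = Φ(δ − 2.326) = Φ(-0.028) = 0.4887.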